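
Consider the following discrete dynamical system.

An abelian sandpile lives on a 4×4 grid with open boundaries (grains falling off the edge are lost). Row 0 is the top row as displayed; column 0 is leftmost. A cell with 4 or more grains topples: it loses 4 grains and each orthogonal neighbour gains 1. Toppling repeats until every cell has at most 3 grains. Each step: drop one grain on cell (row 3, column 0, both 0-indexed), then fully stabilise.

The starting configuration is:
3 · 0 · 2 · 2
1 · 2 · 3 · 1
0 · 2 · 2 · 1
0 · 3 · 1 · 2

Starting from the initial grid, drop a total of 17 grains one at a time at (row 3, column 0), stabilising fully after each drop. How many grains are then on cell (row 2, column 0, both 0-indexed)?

k=0  3 · 0 · 2 · 2
1 · 2 · 3 · 1
0 · 2 · 2 · 1
0 · 3 · 1 · 2
k=1  3 · 0 · 2 · 2
1 · 2 · 3 · 1
0 · 2 · 2 · 1
1 · 3 · 1 · 2
k=2  3 · 0 · 2 · 2
1 · 2 · 3 · 1
0 · 2 · 2 · 1
2 · 3 · 1 · 2
k=3  3 · 0 · 2 · 2
1 · 2 · 3 · 1
0 · 2 · 2 · 1
3 · 3 · 1 · 2
k=4  3 · 0 · 2 · 2
1 · 2 · 3 · 1
1 · 3 · 2 · 1
1 · 0 · 2 · 2
k=5  3 · 0 · 2 · 2
1 · 2 · 3 · 1
1 · 3 · 2 · 1
2 · 0 · 2 · 2
k=6  3 · 0 · 2 · 2
1 · 2 · 3 · 1
1 · 3 · 2 · 1
3 · 0 · 2 · 2
k=7  3 · 0 · 2 · 2
1 · 2 · 3 · 1
2 · 3 · 2 · 1
0 · 1 · 2 · 2
k=8  3 · 0 · 2 · 2
1 · 2 · 3 · 1
2 · 3 · 2 · 1
1 · 1 · 2 · 2
k=9  3 · 0 · 2 · 2
1 · 2 · 3 · 1
2 · 3 · 2 · 1
2 · 1 · 2 · 2
k=10  3 · 0 · 2 · 2
1 · 2 · 3 · 1
2 · 3 · 2 · 1
3 · 1 · 2 · 2
k=11  3 · 0 · 2 · 2
1 · 2 · 3 · 1
3 · 3 · 2 · 1
0 · 2 · 2 · 2
k=12  3 · 0 · 2 · 2
1 · 2 · 3 · 1
3 · 3 · 2 · 1
1 · 2 · 2 · 2
k=13  3 · 0 · 2 · 2
1 · 2 · 3 · 1
3 · 3 · 2 · 1
2 · 2 · 2 · 2
k=14  3 · 0 · 2 · 2
1 · 2 · 3 · 1
3 · 3 · 2 · 1
3 · 2 · 2 · 2
k=15  3 · 0 · 2 · 2
2 · 3 · 3 · 1
1 · 1 · 3 · 1
2 · 0 · 3 · 2
k=16  3 · 0 · 2 · 2
2 · 3 · 3 · 1
1 · 1 · 3 · 1
3 · 0 · 3 · 2
k=17  3 · 0 · 2 · 2
2 · 3 · 3 · 1
2 · 1 · 3 · 1
0 · 1 · 3 · 2

2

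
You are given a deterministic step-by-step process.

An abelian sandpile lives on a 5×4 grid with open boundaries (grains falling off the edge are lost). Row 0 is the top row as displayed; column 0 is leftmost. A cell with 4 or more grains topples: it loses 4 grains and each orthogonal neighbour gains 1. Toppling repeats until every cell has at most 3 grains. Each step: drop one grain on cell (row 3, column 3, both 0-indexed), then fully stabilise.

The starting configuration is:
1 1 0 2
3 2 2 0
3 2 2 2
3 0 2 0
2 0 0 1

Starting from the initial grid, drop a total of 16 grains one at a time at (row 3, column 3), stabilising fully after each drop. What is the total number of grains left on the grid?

k=0  1 1 0 2
3 2 2 0
3 2 2 2
3 0 2 0
2 0 0 1
k=1  1 1 0 2
3 2 2 0
3 2 2 2
3 0 2 1
2 0 0 1
k=2  1 1 0 2
3 2 2 0
3 2 2 2
3 0 2 2
2 0 0 1
k=3  1 1 0 2
3 2 2 0
3 2 2 2
3 0 2 3
2 0 0 1
k=4  1 1 0 2
3 2 2 0
3 2 2 3
3 0 3 0
2 0 0 2
k=5  1 1 0 2
3 2 2 0
3 2 2 3
3 0 3 1
2 0 0 2
k=6  1 1 0 2
3 2 2 0
3 2 2 3
3 0 3 2
2 0 0 2
k=7  1 1 0 2
3 2 2 0
3 2 2 3
3 0 3 3
2 0 0 2
k=8  1 1 0 2
3 2 3 1
3 3 0 1
3 1 1 2
2 0 1 3
k=9  1 1 0 2
3 2 3 1
3 3 0 1
3 1 1 3
2 0 1 3
k=10  1 1 0 2
3 2 3 1
3 3 0 2
3 1 2 1
2 0 2 0
k=11  1 1 0 2
3 2 3 1
3 3 0 2
3 1 2 2
2 0 2 0
k=12  1 1 0 2
3 2 3 1
3 3 0 2
3 1 2 3
2 0 2 0
k=13  1 1 0 2
3 2 3 1
3 3 0 3
3 1 3 0
2 0 2 1
k=14  1 1 0 2
3 2 3 1
3 3 0 3
3 1 3 1
2 0 2 1
k=15  1 1 0 2
3 2 3 1
3 3 0 3
3 1 3 2
2 0 2 1
k=16  1 1 0 2
3 2 3 1
3 3 0 3
3 1 3 3
2 0 2 1

37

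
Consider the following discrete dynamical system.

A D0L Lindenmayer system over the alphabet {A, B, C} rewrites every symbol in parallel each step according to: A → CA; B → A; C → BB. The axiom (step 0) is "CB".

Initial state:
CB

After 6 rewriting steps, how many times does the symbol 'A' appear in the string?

17

0) CB
1) BBA
2) AACA
3) CACABBCA
4) BBCABBCAAABBCA
5) AABBCAAABBCACACAAABBCA
6) CACAAABBCACACAAABBCABBCABBCACACAAABBCA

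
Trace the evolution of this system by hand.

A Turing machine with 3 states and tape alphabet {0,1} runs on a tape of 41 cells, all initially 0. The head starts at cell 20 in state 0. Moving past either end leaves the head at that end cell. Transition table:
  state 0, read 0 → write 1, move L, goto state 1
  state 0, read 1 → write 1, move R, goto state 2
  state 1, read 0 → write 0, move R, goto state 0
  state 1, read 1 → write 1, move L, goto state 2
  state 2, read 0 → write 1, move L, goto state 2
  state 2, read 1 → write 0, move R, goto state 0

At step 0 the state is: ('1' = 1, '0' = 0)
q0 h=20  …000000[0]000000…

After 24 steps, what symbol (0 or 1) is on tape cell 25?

[0] q0 h=20  …000000[0]000000…
[1] q1 h=19  …000000[0]100000…
[2] q0 h=20  …000000[1]000000…
[3] q2 h=21  …000001[0]000000…
[4] q2 h=20  …000000[1]100000…
[5] q0 h=21  …000000[1]000000…
[6] q2 h=22  …000001[0]000000…
[7] q2 h=21  …000000[1]100000…
[8] q0 h=22  …000000[1]000000…
[9] q2 h=23  …000001[0]000000…
[10] q2 h=22  …000000[1]100000…
[11] q0 h=23  …000000[1]000000…
[12] q2 h=24  …000001[0]000000…
[13] q2 h=23  …000000[1]100000…
[14] q0 h=24  …000000[1]000000…
[15] q2 h=25  …000001[0]000000…
[16] q2 h=24  …000000[1]100000…
[17] q0 h=25  …000000[1]000000…
[18] q2 h=26  …000001[0]000000…
[19] q2 h=25  …000000[1]100000…
[20] q0 h=26  …000000[1]000000…
[21] q2 h=27  …000001[0]000000…
[22] q2 h=26  …000000[1]100000…
[23] q0 h=27  …000000[1]000000…
[24] q2 h=28  …000001[0]000000…

0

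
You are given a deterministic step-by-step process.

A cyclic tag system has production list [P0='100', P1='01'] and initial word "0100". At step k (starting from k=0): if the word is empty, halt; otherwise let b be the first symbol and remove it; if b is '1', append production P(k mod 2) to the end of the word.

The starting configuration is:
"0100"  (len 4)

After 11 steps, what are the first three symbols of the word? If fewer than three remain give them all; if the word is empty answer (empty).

[0] "0100"  (len 4)
[1] "100"  (len 3)
[2] "0001"  (len 4)
[3] "001"  (len 3)
[4] "01"  (len 2)
[5] "1"  (len 1)
[6] "01"  (len 2)
[7] "1"  (len 1)
[8] "01"  (len 2)
[9] "1"  (len 1)
[10] "01"  (len 2)
[11] "1"  (len 1)

1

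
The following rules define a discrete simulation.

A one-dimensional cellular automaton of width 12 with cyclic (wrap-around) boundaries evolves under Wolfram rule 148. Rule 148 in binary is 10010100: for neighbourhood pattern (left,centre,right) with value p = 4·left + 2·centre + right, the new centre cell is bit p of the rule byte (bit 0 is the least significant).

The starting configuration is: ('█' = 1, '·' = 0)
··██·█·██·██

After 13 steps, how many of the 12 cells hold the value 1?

2

[0] ··██·█·██·██
[1] █····█······
[2] ██···██·····
[3] ··█····█····
[4] ··██···██···
[5] ····█····█··
[6] ····██···██·
[7] ······█····█
[8] █·····██···█
[9] ·█······█···
[10] ·██·····██··
[11] ···█······█·
[12] ···██·····██
[13] █····█······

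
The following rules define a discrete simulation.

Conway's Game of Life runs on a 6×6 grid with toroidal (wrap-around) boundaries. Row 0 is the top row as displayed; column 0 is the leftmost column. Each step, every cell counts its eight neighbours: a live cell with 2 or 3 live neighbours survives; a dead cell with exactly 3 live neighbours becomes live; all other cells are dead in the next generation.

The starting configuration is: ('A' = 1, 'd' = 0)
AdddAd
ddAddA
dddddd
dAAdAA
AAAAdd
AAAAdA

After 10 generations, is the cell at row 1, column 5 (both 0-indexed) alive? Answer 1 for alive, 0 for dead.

0

t=0: AdddAd
ddAddA
dddddd
dAAdAA
AAAAdd
AAAAdA
t=1: ddddAd
dddddA
AAAAAA
ddddAA
dddddd
dddddd
t=2: dddddd
dAAddd
dAAAdd
dAAddd
dddddd
dddddd
t=3: dddddd
dAdAdd
AddAdd
dAdAdd
dddddd
dddddd
t=4: dddddd
ddAddd
AAdAAd
ddAddd
dddddd
dddddd
t=5: dddddd
dAAAdd
dAdAdd
dAAAdd
dddddd
dddddd
t=6: ddAddd
dAdAdd
AdddAd
dAdAdd
ddAddd
dddddd
t=7: ddAddd
dAAAdd
AAdAAd
dAAAdd
ddAddd
dddddd
t=8: dAAAdd
AdddAd
AdddAd
AdddAd
dAAAdd
dddddd
t=9: dAAAdd
AdAdAd
AAdAAd
AdAdAd
dAAAdd
dddddd
t=10: dAAAdd
AdddAd
AdddAd
AdddAd
dAAAdd
dddddd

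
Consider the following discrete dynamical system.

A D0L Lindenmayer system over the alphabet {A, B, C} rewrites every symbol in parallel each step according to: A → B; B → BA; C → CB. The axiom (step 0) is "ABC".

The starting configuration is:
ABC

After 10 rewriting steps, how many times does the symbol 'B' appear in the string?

gen 0: ABC
gen 1: BBACB
gen 2: BABABCBBA
gen 3: BABBABBACBBABAB
gen 4: BABBABABBABABCBBABABBABBA
gen 5: BABBABABBABBABABBABBACBBABABBABBABABBABAB
gen 6: BABBABABBABBABABBABABBABBABABBABABCBBABABBABBABABBABABBABBABABBABBA
gen 7: BABBABABBABBABABBABABBABBABABBABBABABBABABBABBABABBABBACBBABABBABBABABBABABBABBABABBABBABABBABABBABBABABBABAB
gen 8: BABBABABBABBABABBABABBABBABABBABBABABBABABBABBABABBABABBAB…BBABABBABABBABBABABBABABBABBABABBABBABABBABABBABBABABBABBA  (len 177)
gen 9: BABBABABBABBABABBABABBABBABABBABBABABBABABBABBABABBABABBAB…BBABABBABABBABBABABBABABBABBABABBABBABABBABABBABBABABBABAB  (len 287)
gen 10: BABBABABBABBABABBABABBABBABABBABBABABBABABBABBABABBABABBAB…BBABABBABABBABBABABBABABBABBABABBABBABABBABABBABBABABBABBA  (len 465)

287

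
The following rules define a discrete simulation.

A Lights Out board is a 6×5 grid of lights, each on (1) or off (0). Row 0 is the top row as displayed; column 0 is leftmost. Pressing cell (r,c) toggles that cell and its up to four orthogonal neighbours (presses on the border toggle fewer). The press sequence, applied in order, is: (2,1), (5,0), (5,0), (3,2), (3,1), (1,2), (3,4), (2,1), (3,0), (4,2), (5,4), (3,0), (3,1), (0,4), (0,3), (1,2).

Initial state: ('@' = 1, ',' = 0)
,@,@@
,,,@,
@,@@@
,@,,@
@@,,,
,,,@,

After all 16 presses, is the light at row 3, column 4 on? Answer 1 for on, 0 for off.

0

[0] ,@,@@
,,,@,
@,@@@
,@,,@
@@,,,
,,,@,
[1] ,@,@@
,@,@,
,@,@@
,,,,@
@@,,,
,,,@,
[2] ,@,@@
,@,@,
,@,@@
,,,,@
,@,,,
@@,@,
[3] ,@,@@
,@,@,
,@,@@
,,,,@
@@,,,
,,,@,
[4] ,@,@@
,@,@,
,@@@@
,@@@@
@@@,,
,,,@,
[5] ,@,@@
,@,@,
,,@@@
@,,@@
@,@,,
,,,@,
[6] ,@@@@
,,@,,
,,,@@
@,,@@
@,@,,
,,,@,
[7] ,@@@@
,,@,,
,,,@,
@,,,,
@,@,@
,,,@,
[8] ,@@@@
,@@,,
@@@@,
@@,,,
@,@,@
,,,@,
[9] ,@@@@
,@@,,
,@@@,
,,,,,
,,@,@
,,,@,
[10] ,@@@@
,@@,,
,@@@,
,,@,,
,@,@@
,,@@,
[11] ,@@@@
,@@,,
,@@@,
,,@,,
,@,@,
,,@,@
[12] ,@@@@
,@@,,
@@@@,
@@@,,
@@,@,
,,@,@
[13] ,@@@@
,@@,,
@,@@,
,,,,,
@,,@,
,,@,@
[14] ,@@,,
,@@,@
@,@@,
,,,,,
@,,@,
,,@,@
[15] ,@,@@
,@@@@
@,@@,
,,,,,
@,,@,
,,@,@
[16] ,@@@@
,,,,@
@,,@,
,,,,,
@,,@,
,,@,@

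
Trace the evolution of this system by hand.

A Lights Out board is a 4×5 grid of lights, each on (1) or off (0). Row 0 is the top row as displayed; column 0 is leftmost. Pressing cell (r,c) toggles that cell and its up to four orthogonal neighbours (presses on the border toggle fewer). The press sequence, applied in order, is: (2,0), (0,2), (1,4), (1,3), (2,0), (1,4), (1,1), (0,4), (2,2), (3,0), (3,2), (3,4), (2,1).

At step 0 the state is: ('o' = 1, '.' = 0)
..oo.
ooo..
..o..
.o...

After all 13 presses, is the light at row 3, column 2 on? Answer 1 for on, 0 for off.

0

gen 0: ..oo.
ooo..
..o..
.o...
gen 1: ..oo.
.oo..
ooo..
oo...
gen 2: .o...
.o...
ooo..
oo...
gen 3: .o..o
.o.oo
ooo.o
oo...
gen 4: .o.oo
.oo..
ooooo
oo...
gen 5: .o.oo
ooo..
..ooo
.o...
gen 6: .o.o.
ooooo
..oo.
.o...
gen 7: ...o.
...oo
.ooo.
.o...
gen 8: ....o
...o.
.ooo.
.o...
gen 9: ....o
..oo.
.....
.oo..
gen 10: ....o
..oo.
o....
o.o..
gen 11: ....o
..oo.
o.o..
oo.o.
gen 12: ....o
..oo.
o.o.o
oo..o
gen 13: ....o
.ooo.
.o..o
o...o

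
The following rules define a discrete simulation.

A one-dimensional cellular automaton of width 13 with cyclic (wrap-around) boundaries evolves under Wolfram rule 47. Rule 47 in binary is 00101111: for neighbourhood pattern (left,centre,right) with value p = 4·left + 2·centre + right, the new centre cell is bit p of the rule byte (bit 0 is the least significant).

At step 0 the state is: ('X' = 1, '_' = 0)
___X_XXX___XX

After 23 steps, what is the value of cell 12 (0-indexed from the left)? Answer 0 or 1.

0) ___X_XXX___XX
1) _XXXXX___XXX_
2) XX_____XXX___
3) X__XXXXX___XX
4) __XX_____XXX_
5) XXX__XXXXX___
6) X___XX_____XX
7) __XXX__XXXXX_
8) XXX___XX_____
9) X___XXX__XXXX
10) __XXX___XX___
11) XXX___XXX__XX
12) ____XXX___XX_
13) XXXXX___XXX__
14) X_____XXX___X
15) __XXXXX___XXX
16) _XX_____XXX__
17) XX__XXXXX___X
18) ___XX_____XXX
19) _XXX__XXXXX__
20) XX___XX_____X
21) ___XXX__XXXXX
22) _XXX___XX____
23) XX___XXX__XXX

1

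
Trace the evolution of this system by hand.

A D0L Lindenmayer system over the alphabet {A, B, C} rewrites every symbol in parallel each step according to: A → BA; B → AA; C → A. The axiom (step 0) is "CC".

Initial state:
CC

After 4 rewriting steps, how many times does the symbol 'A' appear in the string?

10

t=0: CC
t=1: AA
t=2: BABA
t=3: AABAAABA
t=4: BABAAABABABAAABA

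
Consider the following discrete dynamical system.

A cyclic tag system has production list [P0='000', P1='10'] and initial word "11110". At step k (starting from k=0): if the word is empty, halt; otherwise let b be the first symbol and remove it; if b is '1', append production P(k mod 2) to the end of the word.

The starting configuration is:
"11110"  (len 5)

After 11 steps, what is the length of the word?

[0] "11110"  (len 5)
[1] "1110000"  (len 7)
[2] "11000010"  (len 8)
[3] "1000010000"  (len 10)
[4] "00001000010"  (len 11)
[5] "0001000010"  (len 10)
[6] "001000010"  (len 9)
[7] "01000010"  (len 8)
[8] "1000010"  (len 7)
[9] "000010000"  (len 9)
[10] "00010000"  (len 8)
[11] "0010000"  (len 7)

7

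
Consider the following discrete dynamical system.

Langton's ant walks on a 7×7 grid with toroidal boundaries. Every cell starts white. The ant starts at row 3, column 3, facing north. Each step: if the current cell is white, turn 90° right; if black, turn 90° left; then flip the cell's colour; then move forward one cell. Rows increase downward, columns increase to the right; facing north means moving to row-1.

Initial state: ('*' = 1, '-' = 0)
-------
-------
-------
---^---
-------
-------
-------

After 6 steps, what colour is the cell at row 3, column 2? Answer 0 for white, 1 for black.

0) -------
-------
-------
---^---
-------
-------
-------
1) -------
-------
-------
---*>--
-------
-------
-------
2) -------
-------
-------
---**--
----v--
-------
-------
3) -------
-------
-------
---**--
---<*--
-------
-------
4) -------
-------
-------
---^*--
---**--
-------
-------
5) -------
-------
-------
--<-*--
---**--
-------
-------
6) -------
-------
--^----
--*-*--
---**--
-------
-------

1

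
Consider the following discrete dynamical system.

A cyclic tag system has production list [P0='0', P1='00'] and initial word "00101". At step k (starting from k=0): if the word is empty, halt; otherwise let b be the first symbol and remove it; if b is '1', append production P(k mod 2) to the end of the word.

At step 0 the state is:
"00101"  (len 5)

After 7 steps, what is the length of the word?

[0] "00101"  (len 5)
[1] "0101"  (len 4)
[2] "101"  (len 3)
[3] "010"  (len 3)
[4] "10"  (len 2)
[5] "00"  (len 2)
[6] "0"  (len 1)
[7] (halted — word empty)

0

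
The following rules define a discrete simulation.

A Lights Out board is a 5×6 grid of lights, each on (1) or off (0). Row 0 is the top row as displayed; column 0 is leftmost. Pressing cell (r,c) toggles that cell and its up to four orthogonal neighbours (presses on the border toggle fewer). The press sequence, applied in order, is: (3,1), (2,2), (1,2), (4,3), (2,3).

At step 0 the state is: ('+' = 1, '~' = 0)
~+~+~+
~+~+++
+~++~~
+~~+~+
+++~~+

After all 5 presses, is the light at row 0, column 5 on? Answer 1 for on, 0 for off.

0) ~+~+~+
~+~+++
+~++~~
+~~+~+
+++~~+
1) ~+~+~+
~+~+++
++++~~
~+++~+
+~+~~+
2) ~+~+~+
~+++++
+~~~~~
~+~+~+
+~+~~+
3) ~+++~+
~~~~++
+~+~~~
~+~+~+
+~+~~+
4) ~+++~+
~~~~++
+~+~~~
~+~~~+
+~~+++
5) ~+++~+
~~~+++
+~~++~
~+~+~+
+~~+++

1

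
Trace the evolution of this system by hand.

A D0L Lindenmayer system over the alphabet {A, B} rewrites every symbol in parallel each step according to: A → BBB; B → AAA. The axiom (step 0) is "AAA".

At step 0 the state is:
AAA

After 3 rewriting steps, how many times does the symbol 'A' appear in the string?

0

0) AAA
1) BBBBBBBBB
2) AAAAAAAAAAAAAAAAAAAAAAAAAAA
3) BBBBBBBBBBBBBBBBBBBBBBBBBBBBBBBBBBBBBBBBBBBBBBBBBBBBBBBBBBBBBBBBBBBBBBBBBBBBBBBBB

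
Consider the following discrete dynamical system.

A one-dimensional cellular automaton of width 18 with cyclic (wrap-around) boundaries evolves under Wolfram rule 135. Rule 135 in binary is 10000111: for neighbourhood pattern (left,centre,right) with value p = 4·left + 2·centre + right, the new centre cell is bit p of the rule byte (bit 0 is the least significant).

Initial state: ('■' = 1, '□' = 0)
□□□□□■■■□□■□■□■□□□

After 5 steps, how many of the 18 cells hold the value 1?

12

gen 0: □□□□□■■■□□■□■□■□□□
gen 1: ■■■■■□■□□■■□■□■□■■
gen 2: ■■■■□□■□■□□□■□■□□■
gen 3: ■■■□□■■□■□■■■□■□■□
gen 4: □■□□■□□□■□□■□□■□■□
gen 5: ■■□■■□■■■□■■□■■□■□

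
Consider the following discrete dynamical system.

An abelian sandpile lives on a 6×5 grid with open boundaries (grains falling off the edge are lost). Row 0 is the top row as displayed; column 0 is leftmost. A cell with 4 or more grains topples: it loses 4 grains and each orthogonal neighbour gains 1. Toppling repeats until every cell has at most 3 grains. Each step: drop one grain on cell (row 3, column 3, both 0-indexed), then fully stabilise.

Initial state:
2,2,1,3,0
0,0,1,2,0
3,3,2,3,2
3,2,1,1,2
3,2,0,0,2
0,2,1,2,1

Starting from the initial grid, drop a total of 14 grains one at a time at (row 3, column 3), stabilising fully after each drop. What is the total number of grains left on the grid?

k=0  2,2,1,3,0
0,0,1,2,0
3,3,2,3,2
3,2,1,1,2
3,2,0,0,2
0,2,1,2,1
k=1  2,2,1,3,0
0,0,1,2,0
3,3,2,3,2
3,2,1,2,2
3,2,0,0,2
0,2,1,2,1
k=2  2,2,1,3,0
0,0,1,2,0
3,3,2,3,2
3,2,1,3,2
3,2,0,0,2
0,2,1,2,1
k=3  2,2,1,3,0
0,0,1,3,0
3,3,3,0,3
3,2,2,1,3
3,2,0,1,2
0,2,1,2,1
k=4  2,2,1,3,0
0,0,1,3,0
3,3,3,0,3
3,2,2,2,3
3,2,0,1,2
0,2,1,2,1
k=5  2,2,1,3,0
0,0,1,3,0
3,3,3,0,3
3,2,2,3,3
3,2,0,1,2
0,2,1,2,1
k=6  2,2,1,3,0
0,0,1,3,1
3,3,3,2,0
3,2,3,1,1
3,2,0,2,3
0,2,1,2,1
k=7  2,2,1,3,0
0,0,1,3,1
3,3,3,2,0
3,2,3,2,1
3,2,0,2,3
0,2,1,2,1
k=8  2,2,1,3,0
0,0,1,3,1
3,3,3,2,0
3,2,3,3,1
3,2,0,2,3
0,2,1,2,1
k=9  2,2,2,0,1
1,1,3,1,2
1,2,2,1,1
2,2,2,2,2
1,0,2,3,3
1,3,1,2,1
k=10  2,2,2,0,1
1,1,3,1,2
1,2,2,1,1
2,2,2,3,2
1,0,2,3,3
1,3,1,2,1
k=11  2,2,2,0,1
1,1,3,1,2
1,2,2,2,2
2,2,3,2,0
1,0,3,1,1
1,3,1,3,2
k=12  2,2,2,0,1
1,1,3,1,2
1,2,2,2,2
2,2,3,3,0
1,0,3,1,1
1,3,1,3,2
k=13  2,2,2,0,1
1,1,3,1,2
1,2,3,3,2
2,3,1,1,1
1,1,0,3,1
1,3,2,3,2
k=14  2,2,2,0,1
1,1,3,1,2
1,2,3,3,2
2,3,1,2,1
1,1,0,3,1
1,3,2,3,2

52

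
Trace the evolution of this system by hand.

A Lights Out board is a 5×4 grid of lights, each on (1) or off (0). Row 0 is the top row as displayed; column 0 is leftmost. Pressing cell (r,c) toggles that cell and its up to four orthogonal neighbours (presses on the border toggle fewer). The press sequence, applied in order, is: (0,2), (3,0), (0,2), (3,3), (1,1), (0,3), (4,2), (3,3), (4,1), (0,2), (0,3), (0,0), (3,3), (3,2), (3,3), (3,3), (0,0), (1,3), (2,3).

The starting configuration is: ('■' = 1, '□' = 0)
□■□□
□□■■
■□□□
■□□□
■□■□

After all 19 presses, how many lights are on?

t=0: □■□□
□□■■
■□□□
■□□□
■□■□
t=1: □□■■
□□□■
■□□□
■□□□
■□■□
t=2: □□■■
□□□■
□□□□
□■□□
□□■□
t=3: □■□□
□□■■
□□□□
□■□□
□□■□
t=4: □■□□
□□■■
□□□■
□■■■
□□■■
t=5: □□□□
■■□■
□■□■
□■■■
□□■■
t=6: □□■■
■■□□
□■□■
□■■■
□□■■
t=7: □□■■
■■□□
□■□■
□■□■
□■□□
t=8: □□■■
■■□□
□■□□
□■■□
□■□■
t=9: □□■■
■■□□
□■□□
□□■□
■□■■
t=10: □■□□
■■■□
□■□□
□□■□
■□■■
t=11: □■■■
■■■■
□■□□
□□■□
■□■■
t=12: ■□■■
□■■■
□■□□
□□■□
■□■■
t=13: ■□■■
□■■■
□■□■
□□□■
■□■□
t=14: ■□■■
□■■■
□■■■
□■■□
■□□□
t=15: ■□■■
□■■■
□■■□
□■□■
■□□■
t=16: ■□■■
□■■■
□■■■
□■■□
■□□□
t=17: □■■■
■■■■
□■■■
□■■□
■□□□
t=18: □■■□
■■□□
□■■□
□■■□
■□□□
t=19: □■■□
■■□■
□■□■
□■■■
■□□□

11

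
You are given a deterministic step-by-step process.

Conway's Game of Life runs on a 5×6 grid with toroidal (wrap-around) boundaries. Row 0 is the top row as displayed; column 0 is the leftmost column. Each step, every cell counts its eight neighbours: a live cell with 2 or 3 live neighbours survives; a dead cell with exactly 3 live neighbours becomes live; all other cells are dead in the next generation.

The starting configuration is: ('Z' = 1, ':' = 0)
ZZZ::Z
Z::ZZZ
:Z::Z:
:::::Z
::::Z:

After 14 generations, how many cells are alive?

8

gen 0: ZZZ::Z
Z::ZZZ
:Z::Z:
:::::Z
::::Z:
gen 1: :ZZ:::
:::Z::
:::Z::
::::ZZ
:Z::Z:
gen 2: :ZZZ::
:::Z::
:::Z::
:::ZZZ
ZZZZZZ
gen 3: :::::Z
:::ZZ:
::ZZ::
:Z::::
::::::
gen 4: ::::Z:
::ZZZ:
::ZZZ:
::Z:::
::::::
gen 5: ::::Z:
::Z::Z
:Z::Z:
::Z:::
::::::
gen 6: ::::::
:::ZZZ
:ZZZ::
::::::
::::::
gen 7: ::::Z:
:::ZZ:
::ZZ::
::Z:::
::::::
gen 8: :::ZZ:
::Z:Z:
::Z:Z:
::ZZ::
::::::
gen 9: :::ZZ:
::Z:ZZ
:ZZ:Z:
::ZZ::
::Z:Z:
gen 10: ::Z:::
:ZZ::Z
:Z::ZZ
::::Z:
::Z:Z:
gen 11: ::Z:::
:ZZZZZ
:ZZZZZ
::::Z:
::::::
gen 12: :ZZ:Z:
:::::Z
:Z::::
::Z:ZZ
::::::
gen 13: ::::::
ZZZ:::
Z:::ZZ
::::::
:ZZ:ZZ
gen 14: :::Z:Z
ZZ::::
Z::::Z
:Z:Z::
::::::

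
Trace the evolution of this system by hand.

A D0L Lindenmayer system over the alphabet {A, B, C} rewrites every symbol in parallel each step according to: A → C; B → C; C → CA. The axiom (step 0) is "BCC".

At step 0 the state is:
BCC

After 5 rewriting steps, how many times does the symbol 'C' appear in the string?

21

step 0: BCC
step 1: CCACA
step 2: CACACCAC
step 3: CACCACCACACCA
step 4: CACCACACCACACCACCACAC
step 5: CACCACACCACCACACCACCACACCACACCACCA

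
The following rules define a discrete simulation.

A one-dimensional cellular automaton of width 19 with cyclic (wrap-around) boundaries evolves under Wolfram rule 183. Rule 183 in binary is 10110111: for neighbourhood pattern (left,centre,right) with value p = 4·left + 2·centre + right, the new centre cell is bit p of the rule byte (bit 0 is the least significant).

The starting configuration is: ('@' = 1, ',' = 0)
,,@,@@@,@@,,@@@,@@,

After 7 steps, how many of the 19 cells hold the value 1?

11

t=0: ,,@,@@@,@@,,@@@,@@,
t=1: @@@@,@,@,,@@,@,@,,@
t=2: @@@,@@@@@@,,@@@@@@,
t=3: ,@,@,@@@@,@@,@@@@,@
t=4: @@@@@,@@,@,,@,@@,@@
t=5: @@@@,@,,@@@@@@,,@,@
t=6: @@@,@@@@,@@@@,@@@@,
t=7: ,@,@,@@,@,@@,@,@@,@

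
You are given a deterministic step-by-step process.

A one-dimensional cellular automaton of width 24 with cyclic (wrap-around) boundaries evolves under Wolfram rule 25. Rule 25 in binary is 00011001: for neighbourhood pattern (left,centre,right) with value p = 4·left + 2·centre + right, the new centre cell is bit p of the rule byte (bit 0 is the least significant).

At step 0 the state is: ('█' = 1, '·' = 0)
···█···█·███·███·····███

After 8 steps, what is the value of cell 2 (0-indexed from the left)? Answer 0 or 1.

1

gen 0: ···█···█·███·███·····███
gen 1: ██··██···█···█··████·█··
gen 2: █·█·█·██··██··█·█·····█·
gen 3: ······█·█·█·█····████···
gen 4: █████········███·█···███
gen 5: ·····███████·█····██·█··
gen 6: ████·█········███·█···██
gen 7: ······███████·█····██·█·
gen 8: █████·█········███·█···█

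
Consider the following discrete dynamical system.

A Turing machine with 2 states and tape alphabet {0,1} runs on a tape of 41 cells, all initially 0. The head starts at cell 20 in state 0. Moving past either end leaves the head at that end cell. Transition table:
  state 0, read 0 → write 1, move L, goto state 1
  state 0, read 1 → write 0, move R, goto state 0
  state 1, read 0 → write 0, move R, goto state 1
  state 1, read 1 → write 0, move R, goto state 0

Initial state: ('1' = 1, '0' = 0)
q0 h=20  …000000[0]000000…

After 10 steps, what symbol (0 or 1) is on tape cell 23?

1

step 0: q0 h=20  …000000[0]000000…
step 1: q1 h=19  …000000[0]100000…
step 2: q1 h=20  …000000[1]000000…
step 3: q0 h=21  …000000[0]000000…
step 4: q1 h=20  …000000[0]100000…
step 5: q1 h=21  …000000[1]000000…
step 6: q0 h=22  …000000[0]000000…
step 7: q1 h=21  …000000[0]100000…
step 8: q1 h=22  …000000[1]000000…
step 9: q0 h=23  …000000[0]000000…
step 10: q1 h=22  …000000[0]100000…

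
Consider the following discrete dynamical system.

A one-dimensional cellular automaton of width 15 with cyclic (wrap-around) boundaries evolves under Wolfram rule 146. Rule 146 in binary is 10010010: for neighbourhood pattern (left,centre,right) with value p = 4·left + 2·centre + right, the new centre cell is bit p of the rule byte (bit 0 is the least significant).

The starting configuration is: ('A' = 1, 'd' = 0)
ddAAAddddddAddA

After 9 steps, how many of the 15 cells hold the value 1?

0

[0] ddAAAddddddAddA
[1] AAdAdAddddAdAAd
[2] ddddddAddAddddd
[3] dddddAdAAdAdddd
[4] ddddAddddddAddd
[5] dddAdAddddAdAdd
[6] ddAdddAddAdddAd
[7] dAdAdAdAAdAdAdA
[8] ddddddddddddddd
[9] ddddddddddddddd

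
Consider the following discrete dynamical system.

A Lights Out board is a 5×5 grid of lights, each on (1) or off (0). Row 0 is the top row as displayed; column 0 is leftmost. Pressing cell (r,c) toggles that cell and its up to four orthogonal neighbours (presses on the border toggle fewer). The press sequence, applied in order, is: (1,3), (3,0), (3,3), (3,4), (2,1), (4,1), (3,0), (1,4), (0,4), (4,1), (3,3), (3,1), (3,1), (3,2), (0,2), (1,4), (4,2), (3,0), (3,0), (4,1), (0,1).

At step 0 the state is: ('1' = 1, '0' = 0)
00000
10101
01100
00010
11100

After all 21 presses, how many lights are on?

17

gen 0: 00000
10101
01100
00010
11100
gen 1: 00010
10010
01110
00010
11100
gen 2: 00010
10010
11110
11010
01100
gen 3: 00010
10010
11100
11101
01110
gen 4: 00010
10010
11101
11110
01111
gen 5: 00010
11010
00001
10110
01111
gen 6: 00010
11010
00001
11110
10011
gen 7: 00010
11010
10001
00110
00011
gen 8: 00011
11001
10000
00110
00011
gen 9: 00000
11000
10000
00110
00011
gen 10: 00000
11000
10000
01110
11111
gen 11: 00000
11000
10010
01001
11101
gen 12: 00000
11000
11010
10101
10101
gen 13: 00000
11000
10010
01001
11101
gen 14: 00000
11000
10110
00111
11001
gen 15: 01110
11100
10110
00111
11001
gen 16: 01111
11111
10111
00111
11001
gen 17: 01111
11111
10111
00011
10111
gen 18: 01111
11111
00111
11011
00111
gen 19: 01111
11111
10111
00011
10111
gen 20: 01111
11111
10111
01011
01011
gen 21: 10011
10111
10111
01011
01011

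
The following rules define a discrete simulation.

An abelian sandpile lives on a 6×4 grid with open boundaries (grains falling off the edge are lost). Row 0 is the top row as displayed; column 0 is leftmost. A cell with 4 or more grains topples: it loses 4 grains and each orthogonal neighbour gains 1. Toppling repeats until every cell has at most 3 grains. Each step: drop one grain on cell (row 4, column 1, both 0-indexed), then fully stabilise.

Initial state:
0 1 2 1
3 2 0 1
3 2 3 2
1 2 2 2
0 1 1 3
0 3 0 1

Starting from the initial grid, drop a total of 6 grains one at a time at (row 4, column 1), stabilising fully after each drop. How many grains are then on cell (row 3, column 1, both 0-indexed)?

0

t=0: 0 1 2 1
3 2 0 1
3 2 3 2
1 2 2 2
0 1 1 3
0 3 0 1
t=1: 0 1 2 1
3 2 0 1
3 2 3 2
1 2 2 2
0 2 1 3
0 3 0 1
t=2: 0 1 2 1
3 2 0 1
3 2 3 2
1 2 2 2
0 3 1 3
0 3 0 1
t=3: 0 1 2 1
3 2 0 1
3 2 3 2
1 3 2 2
1 1 2 3
1 0 1 1
t=4: 0 1 2 1
3 2 0 1
3 2 3 2
1 3 2 2
1 2 2 3
1 0 1 1
t=5: 0 1 2 1
3 2 0 1
3 2 3 2
1 3 2 2
1 3 2 3
1 0 1 1
t=6: 0 1 2 1
3 2 0 1
3 3 3 2
2 0 3 2
2 1 3 3
1 1 1 1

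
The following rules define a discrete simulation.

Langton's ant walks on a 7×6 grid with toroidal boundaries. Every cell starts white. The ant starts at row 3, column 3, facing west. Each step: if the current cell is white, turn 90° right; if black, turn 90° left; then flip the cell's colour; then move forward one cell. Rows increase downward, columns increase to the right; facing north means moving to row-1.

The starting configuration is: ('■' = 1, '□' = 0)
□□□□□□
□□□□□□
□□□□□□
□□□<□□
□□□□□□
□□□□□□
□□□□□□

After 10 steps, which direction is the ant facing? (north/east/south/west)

k=0  □□□□□□
□□□□□□
□□□□□□
□□□<□□
□□□□□□
□□□□□□
□□□□□□
k=1  □□□□□□
□□□□□□
□□□^□□
□□□■□□
□□□□□□
□□□□□□
□□□□□□
k=2  □□□□□□
□□□□□□
□□□■>□
□□□■□□
□□□□□□
□□□□□□
□□□□□□
k=3  □□□□□□
□□□□□□
□□□■■□
□□□■v□
□□□□□□
□□□□□□
□□□□□□
k=4  □□□□□□
□□□□□□
□□□■■□
□□□<■□
□□□□□□
□□□□□□
□□□□□□
k=5  □□□□□□
□□□□□□
□□□■■□
□□□□■□
□□□v□□
□□□□□□
□□□□□□
k=6  □□□□□□
□□□□□□
□□□■■□
□□□□■□
□□<■□□
□□□□□□
□□□□□□
k=7  □□□□□□
□□□□□□
□□□■■□
□□^□■□
□□■■□□
□□□□□□
□□□□□□
k=8  □□□□□□
□□□□□□
□□□■■□
□□■>■□
□□■■□□
□□□□□□
□□□□□□
k=9  □□□□□□
□□□□□□
□□□■■□
□□■■■□
□□■v□□
□□□□□□
□□□□□□
k=10  □□□□□□
□□□□□□
□□□■■□
□□■■■□
□□■□>□
□□□□□□
□□□□□□

east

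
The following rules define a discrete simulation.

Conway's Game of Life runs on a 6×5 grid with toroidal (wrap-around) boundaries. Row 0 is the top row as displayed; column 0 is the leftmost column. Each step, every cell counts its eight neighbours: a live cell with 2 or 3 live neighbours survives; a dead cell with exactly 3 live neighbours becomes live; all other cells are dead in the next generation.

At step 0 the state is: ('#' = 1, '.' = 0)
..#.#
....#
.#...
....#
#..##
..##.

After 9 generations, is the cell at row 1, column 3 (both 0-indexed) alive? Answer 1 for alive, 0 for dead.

gen 0: ..#.#
....#
.#...
....#
#..##
..##.
gen 1: ..#.#
#..#.
#....
...##
#.#..
###..
gen 2: ..#.#
##.#.
#..#.
##.##
#.#..
#.#.#
gen 3: ..#..
##.#.
...#.
...#.
..#..
#.#.#
gen 4: ..#..
.#.##
...#.
..##.
.##.#
..#..
gen 5: .##..
...##
.....
.#..#
.#...
..#..
gen 6: .##..
..##.
#..##
#....
###..
..#..
gen 7: .#...
#....
####.
..##.
#.#..
#..#.
gen 8: ##..#
#...#
#..#.
#....
..#..
#.#.#
gen 9: .....
...#.
##...
.#..#
#..##
..#.#

1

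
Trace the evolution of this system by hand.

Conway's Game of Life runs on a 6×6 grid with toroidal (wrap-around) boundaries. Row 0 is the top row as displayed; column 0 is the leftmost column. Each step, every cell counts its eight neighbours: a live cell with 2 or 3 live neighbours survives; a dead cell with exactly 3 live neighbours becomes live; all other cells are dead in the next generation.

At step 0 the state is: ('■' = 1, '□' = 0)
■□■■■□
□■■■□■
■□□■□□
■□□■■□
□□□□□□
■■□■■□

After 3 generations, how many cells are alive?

17

k=0  ■□■■■□
□■■■□■
■□□■□□
■□□■■□
□□□□□□
■■□■■□
k=1  □□□□□□
□□□□□■
■□□□□□
□□□■■■
■■■□□□
■■□□■□
k=2  ■□□□□■
□□□□□□
■□□□□□
□□■■■■
□□■□□□
■□■□□■
k=3  ■■□□□■
■□□□□■
□□□■■■
□■■■■■
■□■□□□
■□□□□■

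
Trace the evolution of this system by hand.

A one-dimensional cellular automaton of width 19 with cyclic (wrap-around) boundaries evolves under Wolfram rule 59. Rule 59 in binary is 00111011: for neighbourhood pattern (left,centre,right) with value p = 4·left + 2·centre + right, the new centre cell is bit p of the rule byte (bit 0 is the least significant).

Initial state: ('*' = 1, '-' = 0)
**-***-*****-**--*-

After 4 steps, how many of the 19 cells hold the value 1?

[0] **-***-*****-**--*-
[1] *-**--**----**-**-*
[2] -**-***-*****-**-**
[3] **-**--**----**-**-
[4] *-**-***-*****-**-*

14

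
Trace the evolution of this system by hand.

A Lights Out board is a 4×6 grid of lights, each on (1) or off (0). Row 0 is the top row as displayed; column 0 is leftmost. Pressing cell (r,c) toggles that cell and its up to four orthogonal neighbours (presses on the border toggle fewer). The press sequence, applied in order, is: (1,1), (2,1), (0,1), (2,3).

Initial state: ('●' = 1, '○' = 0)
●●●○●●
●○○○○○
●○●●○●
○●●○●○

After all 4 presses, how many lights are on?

12

step 0: ●●●○●●
●○○○○○
●○●●○●
○●●○●○
step 1: ●○●○●●
○●●○○○
●●●●○●
○●●○●○
step 2: ●○●○●●
○○●○○○
○○○●○●
○○●○●○
step 3: ○●○○●●
○●●○○○
○○○●○●
○○●○●○
step 4: ○●○○●●
○●●●○○
○○●○●●
○○●●●○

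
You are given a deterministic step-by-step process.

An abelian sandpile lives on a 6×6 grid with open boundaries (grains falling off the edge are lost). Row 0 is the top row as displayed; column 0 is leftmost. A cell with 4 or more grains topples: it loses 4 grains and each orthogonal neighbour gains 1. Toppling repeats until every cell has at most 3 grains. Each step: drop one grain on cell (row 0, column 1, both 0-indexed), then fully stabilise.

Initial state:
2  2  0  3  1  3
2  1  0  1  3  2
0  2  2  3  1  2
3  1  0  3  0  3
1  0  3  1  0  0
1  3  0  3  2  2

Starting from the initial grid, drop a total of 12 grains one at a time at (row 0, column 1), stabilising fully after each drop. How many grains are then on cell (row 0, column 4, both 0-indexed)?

2

step 0: 2  2  0  3  1  3
2  1  0  1  3  2
0  2  2  3  1  2
3  1  0  3  0  3
1  0  3  1  0  0
1  3  0  3  2  2
step 1: 2  3  0  3  1  3
2  1  0  1  3  2
0  2  2  3  1  2
3  1  0  3  0  3
1  0  3  1  0  0
1  3  0  3  2  2
step 2: 3  0  1  3  1  3
2  2  0  1  3  2
0  2  2  3  1  2
3  1  0  3  0  3
1  0  3  1  0  0
1  3  0  3  2  2
step 3: 3  1  1  3  1  3
2  2  0  1  3  2
0  2  2  3  1  2
3  1  0  3  0  3
1  0  3  1  0  0
1  3  0  3  2  2
step 4: 3  2  1  3  1  3
2  2  0  1  3  2
0  2  2  3  1  2
3  1  0  3  0  3
1  0  3  1  0  0
1  3  0  3  2  2
step 5: 3  3  1  3  1  3
2  2  0  1  3  2
0  2  2  3  1  2
3  1  0  3  0  3
1  0  3  1  0  0
1  3  0  3  2  2
step 6: 0  1  2  3  1  3
3  3  0  1  3  2
0  2  2  3  1  2
3  1  0  3  0  3
1  0  3  1  0  0
1  3  0  3  2  2
step 7: 0  2  2  3  1  3
3  3  0  1  3  2
0  2  2  3  1  2
3  1  0  3  0  3
1  0  3  1  0  0
1  3  0  3  2  2
step 8: 0  3  2  3  1  3
3  3  0  1  3  2
0  2  2  3  1  2
3  1  0  3  0  3
1  0  3  1  0  0
1  3  0  3  2  2
step 9: 2  1  3  3  1  3
0  1  1  1  3  2
1  3  2  3  1  2
3  1  0  3  0  3
1  0  3  1  0  0
1  3  0  3  2  2
step 10: 2  2  3  3  1  3
0  1  1  1  3  2
1  3  2  3  1  2
3  1  0  3  0  3
1  0  3  1  0  0
1  3  0  3  2  2
step 11: 2  3  3  3  1  3
0  1  1  1  3  2
1  3  2  3  1  2
3  1  0  3  0  3
1  0  3  1  0  0
1  3  0  3  2  2
step 12: 3  1  1  0  2  3
0  2  2  2  3  2
1  3  2  3  1  2
3  1  0  3  0  3
1  0  3  1  0  0
1  3  0  3  2  2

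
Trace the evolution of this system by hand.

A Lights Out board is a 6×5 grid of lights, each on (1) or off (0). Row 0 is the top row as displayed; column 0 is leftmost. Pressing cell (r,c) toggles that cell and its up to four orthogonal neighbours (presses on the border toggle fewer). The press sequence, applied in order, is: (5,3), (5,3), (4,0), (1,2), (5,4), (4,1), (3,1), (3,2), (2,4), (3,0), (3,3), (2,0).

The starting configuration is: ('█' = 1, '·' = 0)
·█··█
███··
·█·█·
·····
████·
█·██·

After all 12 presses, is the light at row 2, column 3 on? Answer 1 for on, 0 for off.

1

gen 0: ·█··█
███··
·█·█·
·····
████·
█·██·
gen 1: ·█··█
███··
·█·█·
·····
███··
█···█
gen 2: ·█··█
███··
·█·█·
·····
████·
█·██·
gen 3: ·█··█
███··
·█·█·
█····
··██·
··██·
gen 4: ·██·█
█··█·
·███·
█····
··██·
··██·
gen 5: ·██·█
█··█·
·███·
█····
··███
··█·█
gen 6: ·██·█
█··█·
·███·
██···
██·██
·██·█
gen 7: ·██·█
█··█·
··██·
··█··
█··██
·██·█
gen 8: ·██·█
█··█·
···█·
·█·█·
█·███
·██·█
gen 9: ·██·█
█··██
····█
·█·██
█·███
·██·█
gen 10: ·██·█
█··██
█···█
█··██
··███
·██·█
gen 11: ·██·█
█··██
█··██
█·█··
··█·█
·██·█
gen 12: ·██·█
···██
·█·██
··█··
··█·█
·██·█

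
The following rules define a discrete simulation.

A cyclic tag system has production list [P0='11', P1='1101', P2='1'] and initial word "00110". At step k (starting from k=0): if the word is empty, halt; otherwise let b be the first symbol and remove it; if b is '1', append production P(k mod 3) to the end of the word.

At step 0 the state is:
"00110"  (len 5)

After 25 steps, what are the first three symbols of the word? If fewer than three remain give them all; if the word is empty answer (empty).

111

0) "00110"  (len 5)
1) "0110"  (len 4)
2) "110"  (len 3)
3) "101"  (len 3)
4) "0111"  (len 4)
5) "111"  (len 3)
6) "111"  (len 3)
7) "1111"  (len 4)
8) "1111101"  (len 7)
9) "1111011"  (len 7)
10) "11101111"  (len 8)
11) "11011111101"  (len 11)
12) "10111111011"  (len 11)
13) "011111101111"  (len 12)
14) "11111101111"  (len 11)
15) "11111011111"  (len 11)
16) "111101111111"  (len 12)
17) "111011111111101"  (len 15)
18) "110111111111011"  (len 15)
19) "1011111111101111"  (len 16)
20) "0111111111011111101"  (len 19)
21) "111111111011111101"  (len 18)
22) "1111111101111110111"  (len 19)
23) "1111111011111101111101"  (len 22)
24) "1111110111111011111011"  (len 22)
25) "11111011111101111101111"  (len 23)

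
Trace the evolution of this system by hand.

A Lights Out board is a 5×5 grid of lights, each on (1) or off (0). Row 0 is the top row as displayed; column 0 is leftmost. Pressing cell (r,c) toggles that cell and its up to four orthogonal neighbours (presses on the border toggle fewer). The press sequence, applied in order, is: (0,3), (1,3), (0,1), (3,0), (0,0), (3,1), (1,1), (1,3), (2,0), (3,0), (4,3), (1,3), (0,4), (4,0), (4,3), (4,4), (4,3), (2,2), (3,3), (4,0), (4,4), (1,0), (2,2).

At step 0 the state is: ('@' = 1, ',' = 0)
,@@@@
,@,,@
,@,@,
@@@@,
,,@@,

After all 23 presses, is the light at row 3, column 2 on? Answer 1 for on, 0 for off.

step 0: ,@@@@
,@,,@
,@,@,
@@@@,
,,@@,
step 1: ,@,,,
,@,@@
,@,@,
@@@@,
,,@@,
step 2: ,@,@,
,@@,,
,@,,,
@@@@,
,,@@,
step 3: @,@@,
,,@,,
,@,,,
@@@@,
,,@@,
step 4: @,@@,
,,@,,
@@,,,
,,@@,
@,@@,
step 5: ,@@@,
@,@,,
@@,,,
,,@@,
@,@@,
step 6: ,@@@,
@,@,,
@,,,,
@@,@,
@@@@,
step 7: ,,@@,
,@,,,
@@,,,
@@,@,
@@@@,
step 8: ,,@,,
,@@@@
@@,@,
@@,@,
@@@@,
step 9: ,,@,,
@@@@@
,,,@,
,@,@,
@@@@,
step 10: ,,@,,
@@@@@
@,,@,
@,,@,
,@@@,
step 11: ,,@,,
@@@@@
@,,@,
@,,,,
,@,,@
step 12: ,,@@,
@@,,,
@,,,,
@,,,,
,@,,@
step 13: ,,@,@
@@,,@
@,,,,
@,,,,
,@,,@
step 14: ,,@,@
@@,,@
@,,,,
,,,,,
@,,,@
step 15: ,,@,@
@@,,@
@,,,,
,,,@,
@,@@,
step 16: ,,@,@
@@,,@
@,,,,
,,,@@
@,@,@
step 17: ,,@,@
@@,,@
@,,,,
,,,,@
@,,@,
step 18: ,,@,@
@@@,@
@@@@,
,,@,@
@,,@,
step 19: ,,@,@
@@@,@
@@@,,
,,,@,
@,,,,
step 20: ,,@,@
@@@,@
@@@,,
@,,@,
,@,,,
step 21: ,,@,@
@@@,@
@@@,,
@,,@@
,@,@@
step 22: @,@,@
,,@,@
,@@,,
@,,@@
,@,@@
step 23: @,@,@
,,,,@
,,,@,
@,@@@
,@,@@

1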